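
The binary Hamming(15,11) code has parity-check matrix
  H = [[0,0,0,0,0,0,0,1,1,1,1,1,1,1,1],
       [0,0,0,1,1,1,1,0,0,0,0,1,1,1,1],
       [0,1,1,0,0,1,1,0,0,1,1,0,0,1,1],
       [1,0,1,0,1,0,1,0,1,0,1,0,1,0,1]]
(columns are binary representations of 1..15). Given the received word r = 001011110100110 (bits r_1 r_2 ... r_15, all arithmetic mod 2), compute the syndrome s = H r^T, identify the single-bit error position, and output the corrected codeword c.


s = (0, 1, 1, 0)^T, error position = 6, corrected codeword c = 001010110100110

Compute s = H r^T mod 2 one row at a time:
  s_1 = 1 + 0 + 1 + 0 + 0 + 1 + 1 + 0 = 4 ≡ 0 (mod 2).
  s_2 = 0 + 1 + 1 + 1 + 0 + 1 + 1 + 0 = 5 ≡ 1 (mod 2).
  s_3 = 0 + 1 + 1 + 1 + 1 + 0 + 1 + 0 = 5 ≡ 1 (mod 2).
  s_4 = 0 + 1 + 1 + 1 + 0 + 0 + 1 + 0 = 4 ≡ 0 (mod 2).
s = (0, 1, 1, 0)^T — this equals column 6 of H (binary 0110), so error is at position 6.
Correct: flip bit 6 of r = 001011110100110 to get c = 001010110100110.


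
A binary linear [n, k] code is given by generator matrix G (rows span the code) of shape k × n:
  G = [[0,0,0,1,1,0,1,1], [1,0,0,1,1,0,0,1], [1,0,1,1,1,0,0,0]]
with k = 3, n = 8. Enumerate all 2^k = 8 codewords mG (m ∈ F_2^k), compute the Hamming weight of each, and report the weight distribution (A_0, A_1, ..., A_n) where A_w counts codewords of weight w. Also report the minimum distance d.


Weight distribution: A_0 = 1, A_2 = 2, A_4 = 5. Minimum distance d = 2.

Enumerate all 2^3 = 8 messages m ∈ F_2^3.
For each, compute codeword c = mG in F_2^8, then tally its weight.
  m = 000 → c = 00000000, weight = 0.
  m = 100 → c = 00011011, weight = 4.
  m = 010 → c = 10011001, weight = 4.
  m = 110 → c = 10000010, weight = 2.
  m = 001 → c = 10111000, weight = 4.
  m = 101 → c = 10100011, weight = 4.
  m = 011 → c = 00100001, weight = 2.
  m = 111 → c = 00111010, weight = 4.
Tally weights:
  weight 0: 1 codewords.
  weight 2: 2 codewords.
  weight 4: 5 codewords.
Minimum distance d = smallest w > 0 with A_w > 0 = 2.
Sanity: Σ A_w = 8 = 2^3 = 8 ✓.


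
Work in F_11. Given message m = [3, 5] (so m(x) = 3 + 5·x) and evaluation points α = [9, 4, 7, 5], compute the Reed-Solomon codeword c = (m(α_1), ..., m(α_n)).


c = [4, 1, 5, 6]

Message polynomial: m(x) = 3 + 5·x (mod 11).
For each evaluation point α_i, compute m(α_i) mod 11:
  α_1 = 9: Horner steps 5 → 4, so m(9) = 4.
  α_2 = 4: Horner steps 5 → 1, so m(4) = 1.
  α_3 = 7: Horner steps 5 → 5, so m(7) = 5.
  α_4 = 5: Horner steps 5 → 6, so m(5) = 6.
Codeword c = [4, 1, 5, 6] ∈ F_11^4.


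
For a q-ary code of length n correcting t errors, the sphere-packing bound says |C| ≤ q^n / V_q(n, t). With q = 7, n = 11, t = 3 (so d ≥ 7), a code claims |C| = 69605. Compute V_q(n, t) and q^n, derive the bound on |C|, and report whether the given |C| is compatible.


V_q(n, t) = 37687, q^n = 1977326743, Hamming bound = 52467, |C| = 69605 > bound (violated).

Step 1: Compute V_q(n, t) = Σ_{j=0}^3 C(n, j) (q−1)^j.
  j = 0: C(11,0)·(6)^0 = 1·1 = 1.
  j = 1: C(11,1)·(6)^1 = 11·6 = 66.
  j = 2: C(11,2)·(6)^2 = 55·36 = 1980.
  j = 3: C(11,3)·(6)^3 = 165·216 = 35640.
  V_q(n, t) = 1 + 66 + 1980 + 35640 = 37687.
Step 2: q^n = 7^11 = 1977326743.
Step 3: Hamming bound ⌊q^n / V_q(n,t)⌋ = ⌊1977326743/37687⌋ = 52467.
Step 4: Compare |C| = 69605 to 52467: violated.
The claimed |C| lies above the Hamming bound, so no 7-ary code of length 11 with d ≥ 7 can have 69605 codewords.


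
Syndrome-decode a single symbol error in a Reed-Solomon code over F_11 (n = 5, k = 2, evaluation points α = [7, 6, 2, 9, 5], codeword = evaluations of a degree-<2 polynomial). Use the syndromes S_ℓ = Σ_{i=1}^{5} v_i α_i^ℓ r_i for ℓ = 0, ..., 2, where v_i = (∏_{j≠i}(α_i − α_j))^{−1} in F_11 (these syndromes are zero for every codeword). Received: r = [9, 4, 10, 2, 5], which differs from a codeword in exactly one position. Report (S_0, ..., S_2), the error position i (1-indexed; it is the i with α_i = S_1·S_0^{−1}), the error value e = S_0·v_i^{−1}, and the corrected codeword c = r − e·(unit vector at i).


S = (8, 4, 2), error at position 2, error magnitude e = 8, c = [9, 7, 10, 2, 5].

Step 1: column multipliers v_i = (∏_{j≠i}(α_i − α_j))^{−1} mod 11.
  i = 1 (α = 7): (7−6)(7−2)(7−9)(7−5) = 1·5·(−2)·2 = −20 ≡ 2, so v_1 = 2^{−1} = 6 (mod 11).
  i = 2 (α = 6): (6−7)(6−2)(6−9)(6−5) = (−1)·4·(−3)·1 = 12 ≡ 1, so v_2 = 1^{−1} = 1 (mod 11).
  i = 3 (α = 2): (2−7)(2−6)(2−9)(2−5) = (−5)·(−4)·(−7)·(−3) = 420 ≡ 2, so v_3 = 2^{−1} = 6 (mod 11).
  i = 4 (α = 9): (9−7)(9−6)(9−2)(9−5) = 2·3·7·4 = 168 ≡ 3, so v_4 = 3^{−1} = 4 (mod 11).
  i = 5 (α = 5): (5−7)(5−6)(5−2)(5−9) = (−2)·(−1)·3·(−4) = −24 ≡ 9, so v_5 = 9^{−1} = 5 (mod 11).
  v = [6, 1, 6, 4, 5].
Step 2: syndromes of r = [9, 4, 10, 2, 5] (all sums mod 11).
  S_0 = Σ v_i r_i = 6·9 + 1·4 + 6·10 + 4·2 + 5·5 = 151 ≡ 8.
  S_1 = Σ v_i α_i r_i = 6·7·9 + 1·6·4 + 6·2·10 + 4·9·2 + 5·5·5 = 719 ≡ 4.
  α_i^2 mod 11 = [5, 3, 4, 4, 3].
  S_2 = Σ v_i α_i^2 r_i = 6·5·9 + 1·3·4 + 6·4·10 + 4·4·2 + 5·3·5 = 629 ≡ 2.
  S = (8, 4, 2) ≠ 0, so r is not a codeword (an error is present).
Step 3: locate the error. For a single error e at position i, S_ℓ = v_i·e·α_i^ℓ, so α_err = S_1/S_0.
  S_0^{−1} = 8^{−1} = 7 (mod 11), so α_err = 4·7 = 28 ≡ 6 = α_2. Error position i = 2.
  Consistency check: S_2/S_1 = 2·3 = 6 ≡ 6 = α_err ✓ (single-error assumption holds).
Step 4: error magnitude e = S_0/v_2 = S_0·∏_{j≠2}(α_2 − α_j) = 8·1 = 8 ≡ 8 (mod 11).
Step 5: correct position 2: c_2 = r_2 − e = 4 − 8 ≡ 7 (mod 11). Hence c = [9, 7, 10, 2, 5].
  Check: interpolating c through the α_i gives m(x) = 6 + 2·x (degree < 2) with m(α_i) = c_i for every i, so c is indeed a codeword.


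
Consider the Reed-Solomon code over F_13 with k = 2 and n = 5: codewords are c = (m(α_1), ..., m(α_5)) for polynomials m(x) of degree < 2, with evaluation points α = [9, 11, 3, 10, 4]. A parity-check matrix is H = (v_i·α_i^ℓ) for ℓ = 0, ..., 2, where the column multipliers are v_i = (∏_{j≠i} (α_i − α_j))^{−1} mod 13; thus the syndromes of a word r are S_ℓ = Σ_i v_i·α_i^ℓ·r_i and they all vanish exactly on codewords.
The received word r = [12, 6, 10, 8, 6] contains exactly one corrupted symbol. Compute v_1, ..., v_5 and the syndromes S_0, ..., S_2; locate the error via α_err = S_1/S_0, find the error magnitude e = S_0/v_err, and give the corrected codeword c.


S = (10, 6, 1), error at position 2, error magnitude e = 2, c = [12, 4, 10, 8, 6].

Step 1: column multipliers v_i = (∏_{j≠i}(α_i − α_j))^{−1} mod 13.
  i = 1 (α = 9): (9−11)(9−3)(9−10)(9−4) = (−2)·6·(−1)·5 = 60 ≡ 8, so v_1 = 8^{−1} = 5 (mod 13).
  i = 2 (α = 11): (11−9)(11−3)(11−10)(11−4) = 2·8·1·7 = 112 ≡ 8, so v_2 = 8^{−1} = 5 (mod 13).
  i = 3 (α = 3): (3−9)(3−11)(3−10)(3−4) = (−6)·(−8)·(−7)·(−1) = 336 ≡ 11, so v_3 = 11^{−1} = 6 (mod 13).
  i = 4 (α = 10): (10−9)(10−11)(10−3)(10−4) = 1·(−1)·7·6 = −42 ≡ 10, so v_4 = 10^{−1} = 4 (mod 13).
  i = 5 (α = 4): (4−9)(4−11)(4−3)(4−10) = (−5)·(−7)·1·(−6) = −210 ≡ 11, so v_5 = 11^{−1} = 6 (mod 13).
  v = [5, 5, 6, 4, 6].
Step 2: syndromes of r = [12, 6, 10, 8, 6] (all sums mod 13).
  S_0 = Σ v_i r_i = 5·12 + 5·6 + 6·10 + 4·8 + 6·6 = 218 ≡ 10.
  S_1 = Σ v_i α_i r_i = 5·9·12 + 5·11·6 + 6·3·10 + 4·10·8 + 6·4·6 = 1514 ≡ 6.
  α_i^2 mod 13 = [3, 4, 9, 9, 3].
  S_2 = Σ v_i α_i^2 r_i = 5·3·12 + 5·4·6 + 6·9·10 + 4·9·8 + 6·3·6 = 1236 ≡ 1.
  S = (10, 6, 1) ≠ 0, so r is not a codeword (an error is present).
Step 3: locate the error. For a single error e at position i, S_ℓ = v_i·e·α_i^ℓ, so α_err = S_1/S_0.
  S_0^{−1} = 10^{−1} = 4 (mod 13), so α_err = 6·4 = 24 ≡ 11 = α_2. Error position i = 2.
  Consistency check: S_2/S_1 = 1·11 = 11 ≡ 11 = α_err ✓ (single-error assumption holds).
Step 4: error magnitude e = S_0/v_2 = S_0·∏_{j≠2}(α_2 − α_j) = 10·8 = 80 ≡ 2 (mod 13).
Step 5: correct position 2: c_2 = r_2 − e = 6 − 2 ≡ 4 (mod 13). Hence c = [12, 4, 10, 8, 6].
  Check: interpolating c through the α_i gives m(x) = 9 + 9·x (degree < 2) with m(α_i) = c_i for every i, so c is indeed a codeword.


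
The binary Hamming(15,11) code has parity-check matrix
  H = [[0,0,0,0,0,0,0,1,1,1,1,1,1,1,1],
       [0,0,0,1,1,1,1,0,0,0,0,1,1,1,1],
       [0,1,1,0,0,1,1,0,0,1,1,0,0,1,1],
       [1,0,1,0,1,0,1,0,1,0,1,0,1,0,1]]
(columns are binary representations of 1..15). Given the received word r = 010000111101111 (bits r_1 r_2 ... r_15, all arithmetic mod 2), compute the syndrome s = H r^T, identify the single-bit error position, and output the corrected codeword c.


s = (1, 1, 1, 0)^T, error position = 14, corrected codeword c = 010000111101101

Compute s = H r^T mod 2 one row at a time:
  s_1 = 1 + 1 + 1 + 0 + 1 + 1 + 1 + 1 = 7 ≡ 1 (mod 2).
  s_2 = 0 + 0 + 0 + 1 + 1 + 1 + 1 + 1 = 5 ≡ 1 (mod 2).
  s_3 = 1 + 0 + 0 + 1 + 1 + 0 + 1 + 1 = 5 ≡ 1 (mod 2).
  s_4 = 0 + 0 + 0 + 1 + 1 + 0 + 1 + 1 = 4 ≡ 0 (mod 2).
s = (1, 1, 1, 0)^T — this equals column 14 of H (binary 1110), so error is at position 14.
Correct: flip bit 14 of r = 010000111101111 to get c = 010000111101101.


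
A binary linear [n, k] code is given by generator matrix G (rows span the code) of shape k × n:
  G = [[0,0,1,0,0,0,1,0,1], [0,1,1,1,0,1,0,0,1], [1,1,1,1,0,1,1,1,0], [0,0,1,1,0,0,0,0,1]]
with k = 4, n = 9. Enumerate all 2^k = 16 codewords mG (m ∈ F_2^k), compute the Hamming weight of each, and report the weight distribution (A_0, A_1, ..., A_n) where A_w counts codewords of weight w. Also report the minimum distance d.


Weight distribution: A_0 = 1, A_2 = 2, A_3 = 3, A_4 = 3, A_5 = 4, A_6 = 2, A_7 = 1. Minimum distance d = 2.

Enumerate all 2^4 = 16 messages m ∈ F_2^4.
For each, compute codeword c = mG in F_2^9, then tally its weight.
  m = 0000 → c = 000000000, weight = 0.
  m = 1000 → c = 001000101, weight = 3.
  m = 0100 → c = 011101001, weight = 5.
  m = 1100 → c = 010101100, weight = 4.
  m = 0010 → c = 111101110, weight = 7.
  m = 1010 → c = 110101011, weight = 6.
  m = 0110 → c = 100000111, weight = 4.
  m = 1110 → c = 101000010, weight = 3.
  m = 0001 → c = 001100001, weight = 3.
  m = 1001 → c = 000100100, weight = 2.
  m = 0101 → c = 010001000, weight = 2.
  m = 1101 → c = 011001101, weight = 5.
  m = 0011 → c = 110001111, weight = 6.
  m = 1011 → c = 111001010, weight = 5.
  m = 0111 → c = 101100110, weight = 5.
  m = 1111 → c = 100100011, weight = 4.
Tally weights:
  weight 0: 1 codewords.
  weight 2: 2 codewords.
  weight 3: 3 codewords.
  weight 4: 3 codewords.
  weight 5: 4 codewords.
  weight 6: 2 codewords.
  weight 7: 1 codewords.
Minimum distance d = smallest w > 0 with A_w > 0 = 2.
Sanity: Σ A_w = 16 = 2^4 = 16 ✓.


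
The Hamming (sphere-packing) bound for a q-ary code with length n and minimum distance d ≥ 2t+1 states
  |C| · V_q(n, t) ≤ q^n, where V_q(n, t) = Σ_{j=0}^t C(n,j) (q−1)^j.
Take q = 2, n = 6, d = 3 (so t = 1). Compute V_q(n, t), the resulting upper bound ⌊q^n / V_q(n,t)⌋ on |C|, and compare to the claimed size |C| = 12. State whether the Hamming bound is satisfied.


V_q(n, t) = 7, q^n = 64, Hamming bound = 9, |C| = 12 > bound (violated).

Step 1: Compute V_q(n, t) = Σ_{j=0}^1 C(n, j) (q−1)^j.
  j = 0: C(6,0)·(1)^0 = 1·1 = 1.
  j = 1: C(6,1)·(1)^1 = 6·1 = 6.
  V_q(n, t) = 1 + 6 = 7.
Step 2: q^n = 2^6 = 64.
Step 3: Hamming bound ⌊q^n / V_q(n,t)⌋ = ⌊64/7⌋ = 9.
Step 4: Compare |C| = 12 to 9: violated.
The claimed |C| lies above the Hamming bound, so no 2-ary code of length 6 with d ≥ 3 can have 12 codewords.


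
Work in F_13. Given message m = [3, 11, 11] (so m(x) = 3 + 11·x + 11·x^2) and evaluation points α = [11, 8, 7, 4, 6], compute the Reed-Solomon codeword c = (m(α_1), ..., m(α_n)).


c = [12, 2, 8, 2, 10]

Message polynomial: m(x) = 3 + 11·x + 11·x^2 (mod 13).
For each evaluation point α_i, compute m(α_i) mod 13:
  α_1 = 11: Horner steps 11 → 2 → 12, so m(11) = 12.
  α_2 = 8: Horner steps 11 → 8 → 2, so m(8) = 2.
  α_3 = 7: Horner steps 11 → 10 → 8, so m(7) = 8.
  α_4 = 4: Horner steps 11 → 3 → 2, so m(4) = 2.
  α_5 = 6: Horner steps 11 → 12 → 10, so m(6) = 10.
Codeword c = [12, 2, 8, 2, 10] ∈ F_13^5.


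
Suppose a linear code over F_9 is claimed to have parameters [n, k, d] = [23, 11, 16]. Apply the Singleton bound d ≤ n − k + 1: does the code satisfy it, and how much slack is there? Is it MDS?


Singleton RHS = n − k + 1 = 13, slack = -3, bound violated (no such code; not MDS).

Singleton bound: d ≤ n − k + 1.
Here n = 23, k = 11, so n − k + 1 = 13.
Given d = 16, check d ≤ 13: NO.
Slack = (n − k + 1) − d = -3.
The slack is negative: d = 16 exceeds n − k + 1 = 13 by 3, so the Singleton bound is violated and no linear [23, 11, 16]_9 code can exist. In particular it is not MDS (MDS requires d = n − k + 1 exactly).
Description: the claimed parameters are [23, 11, 16]_9; such a code would be impossible (violates the Singleton bound).


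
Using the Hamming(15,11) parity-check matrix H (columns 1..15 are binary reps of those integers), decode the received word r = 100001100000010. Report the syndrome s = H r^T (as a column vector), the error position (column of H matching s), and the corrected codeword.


s = (1, 1, 1, 0)^T, error position = 14, corrected codeword c = 100001100000000

Compute s = H r^T mod 2 one row at a time:
  s_1 = 0 + 0 + 0 + 0 + 0 + 0 + 1 + 0 = 1 ≡ 1 (mod 2).
  s_2 = 0 + 0 + 1 + 1 + 0 + 0 + 1 + 0 = 3 ≡ 1 (mod 2).
  s_3 = 0 + 0 + 1 + 1 + 0 + 0 + 1 + 0 = 3 ≡ 1 (mod 2).
  s_4 = 1 + 0 + 0 + 1 + 0 + 0 + 0 + 0 = 2 ≡ 0 (mod 2).
s = (1, 1, 1, 0)^T — this equals column 14 of H (binary 1110), so error is at position 14.
Correct: flip bit 14 of r = 100001100000010 to get c = 100001100000000.


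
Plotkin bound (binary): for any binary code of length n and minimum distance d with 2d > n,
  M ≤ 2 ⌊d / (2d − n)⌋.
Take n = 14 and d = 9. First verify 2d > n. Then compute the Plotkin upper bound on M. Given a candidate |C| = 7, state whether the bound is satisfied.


Plotkin bound M ≤ 4; given |C| = 7 > bound (violated).

Check applicability: 2d = 18, n = 14.
2d − n = 4 > 0, so Plotkin applies.
Compute d/(2d−n) = 9/4 ≈ 2.2500.
⌊d/(2d−n)⌋ = 2.
Plotkin bound: M ≤ 2·2 = 4.
Given |C| = 7, check: VIOLATED.
This |C| is above the Plotkin bound, so no binary code with n = 14, d = 9 and 7 codewords exists.


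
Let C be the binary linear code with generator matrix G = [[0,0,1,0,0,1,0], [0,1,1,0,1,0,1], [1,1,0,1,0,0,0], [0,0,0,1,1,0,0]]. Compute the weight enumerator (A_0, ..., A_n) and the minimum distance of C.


Weight distribution: A_0 = 1, A_2 = 2, A_3 = 4, A_4 = 5, A_5 = 4. Minimum distance d = 2.

Enumerate all 2^4 = 16 messages m ∈ F_2^4.
For each, compute codeword c = mG in F_2^7, then tally its weight.
  m = 0000 → c = 0000000, weight = 0.
  m = 1000 → c = 0010010, weight = 2.
  m = 0100 → c = 0110101, weight = 4.
  m = 1100 → c = 0100111, weight = 4.
  m = 0010 → c = 1101000, weight = 3.
  m = 1010 → c = 1111010, weight = 5.
  m = 0110 → c = 1011101, weight = 5.
  m = 1110 → c = 1001111, weight = 5.
  m = 0001 → c = 0001100, weight = 2.
  m = 1001 → c = 0011110, weight = 4.
  m = 0101 → c = 0111001, weight = 4.
  m = 1101 → c = 0101011, weight = 4.
  m = 0011 → c = 1100100, weight = 3.
  m = 1011 → c = 1110110, weight = 5.
  m = 0111 → c = 1010001, weight = 3.
  m = 1111 → c = 1000011, weight = 3.
Tally weights:
  weight 0: 1 codewords.
  weight 2: 2 codewords.
  weight 3: 4 codewords.
  weight 4: 5 codewords.
  weight 5: 4 codewords.
Minimum distance d = smallest w > 0 with A_w > 0 = 2.
Sanity: Σ A_w = 16 = 2^4 = 16 ✓.


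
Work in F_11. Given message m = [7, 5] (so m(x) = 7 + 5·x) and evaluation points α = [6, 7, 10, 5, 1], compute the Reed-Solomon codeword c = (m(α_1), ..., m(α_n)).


c = [4, 9, 2, 10, 1]

Message polynomial: m(x) = 7 + 5·x (mod 11).
For each evaluation point α_i, compute m(α_i) mod 11:
  α_1 = 6: Horner steps 5 → 4, so m(6) = 4.
  α_2 = 7: Horner steps 5 → 9, so m(7) = 9.
  α_3 = 10: Horner steps 5 → 2, so m(10) = 2.
  α_4 = 5: Horner steps 5 → 10, so m(5) = 10.
  α_5 = 1: Horner steps 5 → 1, so m(1) = 1.
Codeword c = [4, 9, 2, 10, 1] ∈ F_11^5.


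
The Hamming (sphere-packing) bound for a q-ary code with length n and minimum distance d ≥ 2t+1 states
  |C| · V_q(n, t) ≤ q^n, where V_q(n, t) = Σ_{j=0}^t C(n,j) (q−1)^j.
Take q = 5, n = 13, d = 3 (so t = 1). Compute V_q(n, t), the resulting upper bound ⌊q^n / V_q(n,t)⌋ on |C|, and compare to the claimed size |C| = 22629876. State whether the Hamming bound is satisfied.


V_q(n, t) = 53, q^n = 1220703125, Hamming bound = 23032134, |C| = 22629876 ≤ bound (satisfied).

Step 1: Compute V_q(n, t) = Σ_{j=0}^1 C(n, j) (q−1)^j.
  j = 0: C(13,0)·(4)^0 = 1·1 = 1.
  j = 1: C(13,1)·(4)^1 = 13·4 = 52.
  V_q(n, t) = 1 + 52 = 53.
Step 2: q^n = 5^13 = 1220703125.
Step 3: Hamming bound ⌊q^n / V_q(n,t)⌋ = ⌊1220703125/53⌋ = 23032134.
Step 4: Compare |C| = 22629876 to 23032134: satisfied.
The claimed |C| lies below the Hamming bound.


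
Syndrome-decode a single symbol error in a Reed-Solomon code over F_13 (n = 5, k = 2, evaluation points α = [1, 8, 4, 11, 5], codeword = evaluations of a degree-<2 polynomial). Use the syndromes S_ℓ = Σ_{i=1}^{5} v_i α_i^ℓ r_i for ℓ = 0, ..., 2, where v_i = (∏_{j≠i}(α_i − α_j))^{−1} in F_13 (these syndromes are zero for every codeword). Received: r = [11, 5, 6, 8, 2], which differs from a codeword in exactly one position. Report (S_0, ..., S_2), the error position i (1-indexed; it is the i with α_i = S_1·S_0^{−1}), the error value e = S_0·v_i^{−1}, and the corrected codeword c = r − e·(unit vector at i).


S = (10, 1, 4), error at position 3, error magnitude e = 5, c = [11, 5, 1, 8, 2].

Step 1: column multipliers v_i = (∏_{j≠i}(α_i − α_j))^{−1} mod 13.
  i = 1 (α = 1): (1−8)(1−4)(1−11)(1−5) = (−7)·(−3)·(−10)·(−4) = 840 ≡ 8, so v_1 = 8^{−1} = 5 (mod 13).
  i = 2 (α = 8): (8−1)(8−4)(8−11)(8−5) = 7·4·(−3)·3 = −252 ≡ 8, so v_2 = 8^{−1} = 5 (mod 13).
  i = 3 (α = 4): (4−1)(4−8)(4−11)(4−5) = 3·(−4)·(−7)·(−1) = −84 ≡ 7, so v_3 = 7^{−1} = 2 (mod 13).
  i = 4 (α = 11): (11−1)(11−8)(11−4)(11−5) = 10·3·7·6 = 1260 ≡ 12, so v_4 = 12^{−1} = 12 (mod 13).
  i = 5 (α = 5): (5−1)(5−8)(5−4)(5−11) = 4·(−3)·1·(−6) = 72 ≡ 7, so v_5 = 7^{−1} = 2 (mod 13).
  v = [5, 5, 2, 12, 2].
Step 2: syndromes of r = [11, 5, 6, 8, 2] (all sums mod 13).
  S_0 = Σ v_i r_i = 5·11 + 5·5 + 2·6 + 12·8 + 2·2 = 192 ≡ 10.
  S_1 = Σ v_i α_i r_i = 5·1·11 + 5·8·5 + 2·4·6 + 12·11·8 + 2·5·2 = 1379 ≡ 1.
  α_i^2 mod 13 = [1, 12, 3, 4, 12].
  S_2 = Σ v_i α_i^2 r_i = 5·1·11 + 5·12·5 + 2·3·6 + 12·4·8 + 2·12·2 = 823 ≡ 4.
  S = (10, 1, 4) ≠ 0, so r is not a codeword (an error is present).
Step 3: locate the error. For a single error e at position i, S_ℓ = v_i·e·α_i^ℓ, so α_err = S_1/S_0.
  S_0^{−1} = 10^{−1} = 4 (mod 13), so α_err = 1·4 = 4 ≡ 4 = α_3. Error position i = 3.
  Consistency check: S_2/S_1 = 4·1 = 4 ≡ 4 = α_err ✓ (single-error assumption holds).
Step 4: error magnitude e = S_0/v_3 = S_0·∏_{j≠3}(α_3 − α_j) = 10·7 = 70 ≡ 5 (mod 13).
Step 5: correct position 3: c_3 = r_3 − e = 6 − 5 ≡ 1 (mod 13). Hence c = [11, 5, 1, 8, 2].
  Check: interpolating c through the α_i gives m(x) = 10 + 1·x (degree < 2) with m(α_i) = c_i for every i, so c is indeed a codeword.


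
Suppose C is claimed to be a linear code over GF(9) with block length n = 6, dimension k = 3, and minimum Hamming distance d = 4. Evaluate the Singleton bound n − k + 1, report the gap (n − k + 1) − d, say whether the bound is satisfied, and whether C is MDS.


Singleton RHS = n − k + 1 = 4, slack = 0, bound satisfied, MDS.

Singleton bound: d ≤ n − k + 1.
Here n = 6, k = 3, so n − k + 1 = 4.
Given d = 4, check d ≤ 4: YES.
Slack = (n − k + 1) − d = 0.
The code is MDS (slack = 0).
Description: the claimed parameters are [6, 3, 4]_9; such a code would be MDS (meets Singleton bound).


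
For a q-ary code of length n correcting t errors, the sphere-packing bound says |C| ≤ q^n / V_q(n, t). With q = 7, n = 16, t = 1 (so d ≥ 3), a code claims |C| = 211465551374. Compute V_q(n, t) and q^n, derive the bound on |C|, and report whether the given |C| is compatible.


V_q(n, t) = 97, q^n = 33232930569601, Hamming bound = 342607531645, |C| = 211465551374 ≤ bound (satisfied).

Step 1: Compute V_q(n, t) = Σ_{j=0}^1 C(n, j) (q−1)^j.
  j = 0: C(16,0)·(6)^0 = 1·1 = 1.
  j = 1: C(16,1)·(6)^1 = 16·6 = 96.
  V_q(n, t) = 1 + 96 = 97.
Step 2: q^n = 7^16 = 33232930569601.
Step 3: Hamming bound ⌊q^n / V_q(n,t)⌋ = ⌊33232930569601/97⌋ = 342607531645.
Step 4: Compare |C| = 211465551374 to 342607531645: satisfied.
The claimed |C| lies below the Hamming bound.


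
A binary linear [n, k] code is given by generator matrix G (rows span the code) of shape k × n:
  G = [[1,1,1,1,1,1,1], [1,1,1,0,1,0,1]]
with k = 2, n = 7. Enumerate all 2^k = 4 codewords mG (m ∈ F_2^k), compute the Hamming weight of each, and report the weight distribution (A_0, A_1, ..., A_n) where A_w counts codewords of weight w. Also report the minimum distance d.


Weight distribution: A_0 = 1, A_2 = 1, A_5 = 1, A_7 = 1. Minimum distance d = 2.

Enumerate all 2^2 = 4 messages m ∈ F_2^2.
For each, compute codeword c = mG in F_2^7, then tally its weight.
  m = 00 → c = 0000000, weight = 0.
  m = 10 → c = 1111111, weight = 7.
  m = 01 → c = 1110101, weight = 5.
  m = 11 → c = 0001010, weight = 2.
Tally weights:
  weight 0: 1 codewords.
  weight 2: 1 codewords.
  weight 5: 1 codewords.
  weight 7: 1 codewords.
Minimum distance d = smallest w > 0 with A_w > 0 = 2.
Sanity: Σ A_w = 4 = 2^2 = 4 ✓.


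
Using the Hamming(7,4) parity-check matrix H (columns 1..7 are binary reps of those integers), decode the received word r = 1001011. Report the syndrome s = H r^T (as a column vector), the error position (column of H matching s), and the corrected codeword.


s = (1, 0, 0)^T, error position = 4, corrected codeword c = 1000011

Compute s = H r^T mod 2 one row at a time:
  s_1 = 1 + 0 + 1 + 1 = 3 ≡ 1 (mod 2).
  s_2 = 0 + 0 + 1 + 1 = 2 ≡ 0 (mod 2).
  s_3 = 1 + 0 + 0 + 1 = 2 ≡ 0 (mod 2).
s = (1, 0, 0)^T — this equals column 4 of H (binary 100), so error is at position 4.
Correct: flip bit 4 of r = 1001011 to get c = 1000011.


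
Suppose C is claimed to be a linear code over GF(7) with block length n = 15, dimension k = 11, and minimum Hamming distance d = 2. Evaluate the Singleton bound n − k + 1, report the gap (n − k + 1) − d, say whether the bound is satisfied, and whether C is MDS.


Singleton RHS = n − k + 1 = 5, slack = 3, bound satisfied, not MDS.

Singleton bound: d ≤ n − k + 1.
Here n = 15, k = 11, so n − k + 1 = 5.
Given d = 2, check d ≤ 5: YES.
Slack = (n − k + 1) − d = 3.
The code is NOT MDS (slack = 3 > 0).
Description: the claimed parameters are [15, 11, 2]_7; such a code would be non-MDS.


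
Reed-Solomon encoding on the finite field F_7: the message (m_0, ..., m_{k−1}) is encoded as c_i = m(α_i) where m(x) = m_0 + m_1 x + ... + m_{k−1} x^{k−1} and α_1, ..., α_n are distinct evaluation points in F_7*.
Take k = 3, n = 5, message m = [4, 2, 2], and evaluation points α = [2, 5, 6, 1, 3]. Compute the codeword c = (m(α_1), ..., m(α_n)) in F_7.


c = [2, 1, 4, 1, 0]

Message polynomial: m(x) = 4 + 2·x + 2·x^2 (mod 7).
For each evaluation point α_i, compute m(α_i) mod 7:
  α_1 = 2: Horner steps 2 → 6 → 2, so m(2) = 2.
  α_2 = 5: Horner steps 2 → 5 → 1, so m(5) = 1.
  α_3 = 6: Horner steps 2 → 0 → 4, so m(6) = 4.
  α_4 = 1: Horner steps 2 → 4 → 1, so m(1) = 1.
  α_5 = 3: Horner steps 2 → 1 → 0, so m(3) = 0.
Codeword c = [2, 1, 4, 1, 0] ∈ F_7^5.


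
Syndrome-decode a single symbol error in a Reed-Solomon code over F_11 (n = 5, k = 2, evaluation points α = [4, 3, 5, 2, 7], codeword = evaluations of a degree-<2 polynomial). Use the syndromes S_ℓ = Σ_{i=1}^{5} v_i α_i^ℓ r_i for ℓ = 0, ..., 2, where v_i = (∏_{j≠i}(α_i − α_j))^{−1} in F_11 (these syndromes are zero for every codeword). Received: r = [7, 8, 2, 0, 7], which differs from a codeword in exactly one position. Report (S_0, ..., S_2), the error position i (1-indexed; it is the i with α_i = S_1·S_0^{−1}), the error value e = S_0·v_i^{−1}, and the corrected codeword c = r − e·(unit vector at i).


S = (4, 5, 9), error at position 1, error magnitude e = 2, c = [5, 8, 2, 0, 7].

Step 1: column multipliers v_i = (∏_{j≠i}(α_i − α_j))^{−1} mod 11.
  i = 1 (α = 4): (4−3)(4−5)(4−2)(4−7) = 1·(−1)·2·(−3) = 6 ≡ 6, so v_1 = 6^{−1} = 2 (mod 11).
  i = 2 (α = 3): (3−4)(3−5)(3−2)(3−7) = (−1)·(−2)·1·(−4) = −8 ≡ 3, so v_2 = 3^{−1} = 4 (mod 11).
  i = 3 (α = 5): (5−4)(5−3)(5−2)(5−7) = 1·2·3·(−2) = −12 ≡ 10, so v_3 = 10^{−1} = 10 (mod 11).
  i = 4 (α = 2): (2−4)(2−3)(2−5)(2−7) = (−2)·(−1)·(−3)·(−5) = 30 ≡ 8, so v_4 = 8^{−1} = 7 (mod 11).
  i = 5 (α = 7): (7−4)(7−3)(7−5)(7−2) = 3·4·2·5 = 120 ≡ 10, so v_5 = 10^{−1} = 10 (mod 11).
  v = [2, 4, 10, 7, 10].
Step 2: syndromes of r = [7, 8, 2, 0, 7] (all sums mod 11).
  S_0 = Σ v_i r_i = 2·7 + 4·8 + 10·2 + 7·0 + 10·7 = 136 ≡ 4.
  S_1 = Σ v_i α_i r_i = 2·4·7 + 4·3·8 + 10·5·2 + 7·2·0 + 10·7·7 = 742 ≡ 5.
  α_i^2 mod 11 = [5, 9, 3, 4, 5].
  S_2 = Σ v_i α_i^2 r_i = 2·5·7 + 4·9·8 + 10·3·2 + 7·4·0 + 10·5·7 = 768 ≡ 9.
  S = (4, 5, 9) ≠ 0, so r is not a codeword (an error is present).
Step 3: locate the error. For a single error e at position i, S_ℓ = v_i·e·α_i^ℓ, so α_err = S_1/S_0.
  S_0^{−1} = 4^{−1} = 3 (mod 11), so α_err = 5·3 = 15 ≡ 4 = α_1. Error position i = 1.
  Consistency check: S_2/S_1 = 9·9 = 81 ≡ 4 = α_err ✓ (single-error assumption holds).
Step 4: error magnitude e = S_0/v_1 = S_0·∏_{j≠1}(α_1 − α_j) = 4·6 = 24 ≡ 2 (mod 11).
Step 5: correct position 1: c_1 = r_1 − e = 7 − 2 ≡ 5 (mod 11). Hence c = [5, 8, 2, 0, 7].
  Check: interpolating c through the α_i gives m(x) = 6 + 8·x (degree < 2) with m(α_i) = c_i for every i, so c is indeed a codeword.


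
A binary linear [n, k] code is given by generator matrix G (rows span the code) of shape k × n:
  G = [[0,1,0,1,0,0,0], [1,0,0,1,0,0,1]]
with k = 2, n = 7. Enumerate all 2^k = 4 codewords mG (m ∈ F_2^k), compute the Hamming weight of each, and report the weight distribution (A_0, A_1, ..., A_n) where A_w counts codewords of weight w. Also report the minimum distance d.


Weight distribution: A_0 = 1, A_2 = 1, A_3 = 2. Minimum distance d = 2.

Enumerate all 2^2 = 4 messages m ∈ F_2^2.
For each, compute codeword c = mG in F_2^7, then tally its weight.
  m = 00 → c = 0000000, weight = 0.
  m = 10 → c = 0101000, weight = 2.
  m = 01 → c = 1001001, weight = 3.
  m = 11 → c = 1100001, weight = 3.
Tally weights:
  weight 0: 1 codewords.
  weight 2: 1 codewords.
  weight 3: 2 codewords.
Minimum distance d = smallest w > 0 with A_w > 0 = 2.
Sanity: Σ A_w = 4 = 2^2 = 4 ✓.


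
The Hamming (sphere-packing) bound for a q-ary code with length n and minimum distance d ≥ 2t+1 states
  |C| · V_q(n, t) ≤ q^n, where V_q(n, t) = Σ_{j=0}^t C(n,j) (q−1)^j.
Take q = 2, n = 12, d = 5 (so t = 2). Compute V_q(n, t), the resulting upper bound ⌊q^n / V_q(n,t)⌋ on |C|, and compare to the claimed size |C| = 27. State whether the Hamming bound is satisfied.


V_q(n, t) = 79, q^n = 4096, Hamming bound = 51, |C| = 27 ≤ bound (satisfied).

Step 1: Compute V_q(n, t) = Σ_{j=0}^2 C(n, j) (q−1)^j.
  j = 0: C(12,0)·(1)^0 = 1·1 = 1.
  j = 1: C(12,1)·(1)^1 = 12·1 = 12.
  j = 2: C(12,2)·(1)^2 = 66·1 = 66.
  V_q(n, t) = 1 + 12 + 66 = 79.
Step 2: q^n = 2^12 = 4096.
Step 3: Hamming bound ⌊q^n / V_q(n,t)⌋ = ⌊4096/79⌋ = 51.
Step 4: Compare |C| = 27 to 51: satisfied.
The claimed |C| lies below the Hamming bound.


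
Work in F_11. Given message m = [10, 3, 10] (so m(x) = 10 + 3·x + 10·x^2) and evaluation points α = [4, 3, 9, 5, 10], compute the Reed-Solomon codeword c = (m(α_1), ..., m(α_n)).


c = [6, 10, 0, 0, 6]

Message polynomial: m(x) = 10 + 3·x + 10·x^2 (mod 11).
For each evaluation point α_i, compute m(α_i) mod 11:
  α_1 = 4: Horner steps 10 → 10 → 6, so m(4) = 6.
  α_2 = 3: Horner steps 10 → 0 → 10, so m(3) = 10.
  α_3 = 9: Horner steps 10 → 5 → 0, so m(9) = 0.
  α_4 = 5: Horner steps 10 → 9 → 0, so m(5) = 0.
  α_5 = 10: Horner steps 10 → 4 → 6, so m(10) = 6.
Codeword c = [6, 10, 0, 0, 6] ∈ F_11^5.


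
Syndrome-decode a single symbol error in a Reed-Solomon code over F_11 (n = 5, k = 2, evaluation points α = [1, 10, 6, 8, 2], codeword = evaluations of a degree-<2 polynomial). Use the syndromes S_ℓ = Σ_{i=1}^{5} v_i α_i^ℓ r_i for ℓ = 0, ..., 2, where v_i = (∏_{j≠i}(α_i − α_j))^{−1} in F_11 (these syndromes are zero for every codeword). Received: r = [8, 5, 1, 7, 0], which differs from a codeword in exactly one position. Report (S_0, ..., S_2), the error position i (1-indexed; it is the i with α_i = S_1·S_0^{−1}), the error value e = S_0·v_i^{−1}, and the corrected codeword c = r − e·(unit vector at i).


S = (9, 2, 9), error at position 2, error magnitude e = 3, c = [8, 2, 1, 7, 0].

Step 1: column multipliers v_i = (∏_{j≠i}(α_i − α_j))^{−1} mod 11.
  i = 1 (α = 1): (1−10)(1−6)(1−8)(1−2) = (−9)·(−5)·(−7)·(−1) = 315 ≡ 7, so v_1 = 7^{−1} = 8 (mod 11).
  i = 2 (α = 10): (10−1)(10−6)(10−8)(10−2) = 9·4·2·8 = 576 ≡ 4, so v_2 = 4^{−1} = 3 (mod 11).
  i = 3 (α = 6): (6−1)(6−10)(6−8)(6−2) = 5·(−4)·(−2)·4 = 160 ≡ 6, so v_3 = 6^{−1} = 2 (mod 11).
  i = 4 (α = 8): (8−1)(8−10)(8−6)(8−2) = 7·(−2)·2·6 = −168 ≡ 8, so v_4 = 8^{−1} = 7 (mod 11).
  i = 5 (α = 2): (2−1)(2−10)(2−6)(2−8) = 1·(−8)·(−4)·(−6) = −192 ≡ 6, so v_5 = 6^{−1} = 2 (mod 11).
  v = [8, 3, 2, 7, 2].
Step 2: syndromes of r = [8, 5, 1, 7, 0] (all sums mod 11).
  S_0 = Σ v_i r_i = 8·8 + 3·5 + 2·1 + 7·7 + 2·0 = 130 ≡ 9.
  S_1 = Σ v_i α_i r_i = 8·1·8 + 3·10·5 + 2·6·1 + 7·8·7 + 2·2·0 = 618 ≡ 2.
  α_i^2 mod 11 = [1, 1, 3, 9, 4].
  S_2 = Σ v_i α_i^2 r_i = 8·1·8 + 3·1·5 + 2·3·1 + 7·9·7 + 2·4·0 = 526 ≡ 9.
  S = (9, 2, 9) ≠ 0, so r is not a codeword (an error is present).
Step 3: locate the error. For a single error e at position i, S_ℓ = v_i·e·α_i^ℓ, so α_err = S_1/S_0.
  S_0^{−1} = 9^{−1} = 5 (mod 11), so α_err = 2·5 = 10 ≡ 10 = α_2. Error position i = 2.
  Consistency check: S_2/S_1 = 9·6 = 54 ≡ 10 = α_err ✓ (single-error assumption holds).
Step 4: error magnitude e = S_0/v_2 = S_0·∏_{j≠2}(α_2 − α_j) = 9·4 = 36 ≡ 3 (mod 11).
Step 5: correct position 2: c_2 = r_2 − e = 5 − 3 ≡ 2 (mod 11). Hence c = [8, 2, 1, 7, 0].
  Check: interpolating c through the α_i gives m(x) = 5 + 3·x (degree < 2) with m(α_i) = c_i for every i, so c is indeed a codeword.


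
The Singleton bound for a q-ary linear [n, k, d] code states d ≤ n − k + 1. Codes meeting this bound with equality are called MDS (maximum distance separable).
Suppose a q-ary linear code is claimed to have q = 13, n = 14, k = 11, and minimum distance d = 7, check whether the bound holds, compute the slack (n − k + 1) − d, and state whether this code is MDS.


Singleton RHS = n − k + 1 = 4, slack = -3, bound violated (no such code; not MDS).

Singleton bound: d ≤ n − k + 1.
Here n = 14, k = 11, so n − k + 1 = 4.
Given d = 7, check d ≤ 4: NO.
Slack = (n − k + 1) − d = -3.
The slack is negative: d = 7 exceeds n − k + 1 = 4 by 3, so the Singleton bound is violated and no linear [14, 11, 7]_13 code can exist. In particular it is not MDS (MDS requires d = n − k + 1 exactly).
Description: the claimed parameters are [14, 11, 7]_13; such a code would be impossible (violates the Singleton bound).


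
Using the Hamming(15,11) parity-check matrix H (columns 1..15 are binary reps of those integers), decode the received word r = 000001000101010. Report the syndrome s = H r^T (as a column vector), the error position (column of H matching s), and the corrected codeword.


s = (1, 1, 1, 0)^T, error position = 14, corrected codeword c = 000001000101000

Compute s = H r^T mod 2 one row at a time:
  s_1 = 0 + 0 + 1 + 0 + 1 + 0 + 1 + 0 = 3 ≡ 1 (mod 2).
  s_2 = 0 + 0 + 1 + 0 + 1 + 0 + 1 + 0 = 3 ≡ 1 (mod 2).
  s_3 = 0 + 0 + 1 + 0 + 1 + 0 + 1 + 0 = 3 ≡ 1 (mod 2).
  s_4 = 0 + 0 + 0 + 0 + 0 + 0 + 0 + 0 = 0 ≡ 0 (mod 2).
s = (1, 1, 1, 0)^T — this equals column 14 of H (binary 1110), so error is at position 14.
Correct: flip bit 14 of r = 000001000101010 to get c = 000001000101000.


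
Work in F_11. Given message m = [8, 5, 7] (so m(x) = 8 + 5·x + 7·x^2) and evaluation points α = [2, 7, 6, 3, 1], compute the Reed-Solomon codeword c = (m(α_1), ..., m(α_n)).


c = [2, 1, 4, 9, 9]

Message polynomial: m(x) = 8 + 5·x + 7·x^2 (mod 11).
For each evaluation point α_i, compute m(α_i) mod 11:
  α_1 = 2: Horner steps 7 → 8 → 2, so m(2) = 2.
  α_2 = 7: Horner steps 7 → 10 → 1, so m(7) = 1.
  α_3 = 6: Horner steps 7 → 3 → 4, so m(6) = 4.
  α_4 = 3: Horner steps 7 → 4 → 9, so m(3) = 9.
  α_5 = 1: Horner steps 7 → 1 → 9, so m(1) = 9.
Codeword c = [2, 1, 4, 9, 9] ∈ F_11^5.


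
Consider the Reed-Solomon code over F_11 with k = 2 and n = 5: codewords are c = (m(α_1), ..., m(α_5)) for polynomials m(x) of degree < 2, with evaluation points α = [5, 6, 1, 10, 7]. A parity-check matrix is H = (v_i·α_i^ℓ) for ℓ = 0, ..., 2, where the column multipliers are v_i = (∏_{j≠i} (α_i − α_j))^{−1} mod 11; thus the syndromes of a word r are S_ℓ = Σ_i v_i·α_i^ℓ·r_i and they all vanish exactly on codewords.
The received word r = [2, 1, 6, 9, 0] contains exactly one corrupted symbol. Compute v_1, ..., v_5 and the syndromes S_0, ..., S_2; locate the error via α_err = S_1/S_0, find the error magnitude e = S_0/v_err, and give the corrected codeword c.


S = (1, 10, 1), error at position 4, error magnitude e = 1, c = [2, 1, 6, 8, 0].

Step 1: column multipliers v_i = (∏_{j≠i}(α_i − α_j))^{−1} mod 11.
  i = 1 (α = 5): (5−6)(5−1)(5−10)(5−7) = (−1)·4·(−5)·(−2) = −40 ≡ 4, so v_1 = 4^{−1} = 3 (mod 11).
  i = 2 (α = 6): (6−5)(6−1)(6−10)(6−7) = 1·5·(−4)·(−1) = 20 ≡ 9, so v_2 = 9^{−1} = 5 (mod 11).
  i = 3 (α = 1): (1−5)(1−6)(1−10)(1−7) = (−4)·(−5)·(−9)·(−6) = 1080 ≡ 2, so v_3 = 2^{−1} = 6 (mod 11).
  i = 4 (α = 10): (10−5)(10−6)(10−1)(10−7) = 5·4·9·3 = 540 ≡ 1, so v_4 = 1^{−1} = 1 (mod 11).
  i = 5 (α = 7): (7−5)(7−6)(7−1)(7−10) = 2·1·6·(−3) = −36 ≡ 8, so v_5 = 8^{−1} = 7 (mod 11).
  v = [3, 5, 6, 1, 7].
Step 2: syndromes of r = [2, 1, 6, 9, 0] (all sums mod 11).
  S_0 = Σ v_i r_i = 3·2 + 5·1 + 6·6 + 1·9 + 7·0 = 56 ≡ 1.
  S_1 = Σ v_i α_i r_i = 3·5·2 + 5·6·1 + 6·1·6 + 1·10·9 + 7·7·0 = 186 ≡ 10.
  α_i^2 mod 11 = [3, 3, 1, 1, 5].
  S_2 = Σ v_i α_i^2 r_i = 3·3·2 + 5·3·1 + 6·1·6 + 1·1·9 + 7·5·0 = 78 ≡ 1.
  S = (1, 10, 1) ≠ 0, so r is not a codeword (an error is present).
Step 3: locate the error. For a single error e at position i, S_ℓ = v_i·e·α_i^ℓ, so α_err = S_1/S_0.
  S_0^{−1} = 1^{−1} = 1 (mod 11), so α_err = 10·1 = 10 ≡ 10 = α_4. Error position i = 4.
  Consistency check: S_2/S_1 = 1·10 = 10 ≡ 10 = α_err ✓ (single-error assumption holds).
Step 4: error magnitude e = S_0/v_4 = S_0·∏_{j≠4}(α_4 − α_j) = 1·1 = 1 ≡ 1 (mod 11).
Step 5: correct position 4: c_4 = r_4 − e = 9 − 1 ≡ 8 (mod 11). Hence c = [2, 1, 6, 8, 0].
  Check: interpolating c through the α_i gives m(x) = 7 + 10·x (degree < 2) with m(α_i) = c_i for every i, so c is indeed a codeword.


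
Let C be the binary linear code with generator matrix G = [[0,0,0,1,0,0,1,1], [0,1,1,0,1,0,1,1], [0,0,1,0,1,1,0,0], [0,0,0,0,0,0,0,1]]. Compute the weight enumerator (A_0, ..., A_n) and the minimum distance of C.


Weight distribution: A_0 = 1, A_1 = 1, A_2 = 1, A_3 = 4, A_4 = 5, A_5 = 3, A_6 = 1. Minimum distance d = 1.

Enumerate all 2^4 = 16 messages m ∈ F_2^4.
For each, compute codeword c = mG in F_2^8, then tally its weight.
  m = 0000 → c = 00000000, weight = 0.
  m = 1000 → c = 00010011, weight = 3.
  m = 0100 → c = 01101011, weight = 5.
  m = 1100 → c = 01111000, weight = 4.
  m = 0010 → c = 00101100, weight = 3.
  m = 1010 → c = 00111111, weight = 6.
  m = 0110 → c = 01000111, weight = 4.
  m = 1110 → c = 01010100, weight = 3.
  m = 0001 → c = 00000001, weight = 1.
  m = 1001 → c = 00010010, weight = 2.
  m = 0101 → c = 01101010, weight = 4.
  m = 1101 → c = 01111001, weight = 5.
  m = 0011 → c = 00101101, weight = 4.
  m = 1011 → c = 00111110, weight = 5.
  m = 0111 → c = 01000110, weight = 3.
  m = 1111 → c = 01010101, weight = 4.
Tally weights:
  weight 0: 1 codewords.
  weight 1: 1 codewords.
  weight 2: 1 codewords.
  weight 3: 4 codewords.
  weight 4: 5 codewords.
  weight 5: 3 codewords.
  weight 6: 1 codewords.
Minimum distance d = smallest w > 0 with A_w > 0 = 1.
Sanity: Σ A_w = 16 = 2^4 = 16 ✓.


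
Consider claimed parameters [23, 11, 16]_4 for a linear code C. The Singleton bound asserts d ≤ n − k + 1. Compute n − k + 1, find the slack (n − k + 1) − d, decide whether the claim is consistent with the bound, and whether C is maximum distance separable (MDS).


Singleton RHS = n − k + 1 = 13, slack = -3, bound violated (no such code; not MDS).

Singleton bound: d ≤ n − k + 1.
Here n = 23, k = 11, so n − k + 1 = 13.
Given d = 16, check d ≤ 13: NO.
Slack = (n − k + 1) − d = -3.
The slack is negative: d = 16 exceeds n − k + 1 = 13 by 3, so the Singleton bound is violated and no linear [23, 11, 16]_4 code can exist. In particular it is not MDS (MDS requires d = n − k + 1 exactly).
Description: the claimed parameters are [23, 11, 16]_4; such a code would be impossible (violates the Singleton bound).


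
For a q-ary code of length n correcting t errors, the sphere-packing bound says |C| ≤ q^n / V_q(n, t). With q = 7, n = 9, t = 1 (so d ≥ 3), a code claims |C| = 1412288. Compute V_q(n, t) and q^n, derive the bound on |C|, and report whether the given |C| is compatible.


V_q(n, t) = 55, q^n = 40353607, Hamming bound = 733701, |C| = 1412288 > bound (violated).

Step 1: Compute V_q(n, t) = Σ_{j=0}^1 C(n, j) (q−1)^j.
  j = 0: C(9,0)·(6)^0 = 1·1 = 1.
  j = 1: C(9,1)·(6)^1 = 9·6 = 54.
  V_q(n, t) = 1 + 54 = 55.
Step 2: q^n = 7^9 = 40353607.
Step 3: Hamming bound ⌊q^n / V_q(n,t)⌋ = ⌊40353607/55⌋ = 733701.
Step 4: Compare |C| = 1412288 to 733701: violated.
The claimed |C| lies above the Hamming bound, so no 7-ary code of length 9 with d ≥ 3 can have 1412288 codewords.


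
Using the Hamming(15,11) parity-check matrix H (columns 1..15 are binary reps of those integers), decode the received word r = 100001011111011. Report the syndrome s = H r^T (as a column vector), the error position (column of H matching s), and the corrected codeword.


s = (1, 0, 1, 0)^T, error position = 10, corrected codeword c = 100001011011011

Compute s = H r^T mod 2 one row at a time:
  s_1 = 1 + 1 + 1 + 1 + 1 + 0 + 1 + 1 = 7 ≡ 1 (mod 2).
  s_2 = 0 + 0 + 1 + 0 + 1 + 0 + 1 + 1 = 4 ≡ 0 (mod 2).
  s_3 = 0 + 0 + 1 + 0 + 1 + 1 + 1 + 1 = 5 ≡ 1 (mod 2).
  s_4 = 1 + 0 + 0 + 0 + 1 + 1 + 0 + 1 = 4 ≡ 0 (mod 2).
s = (1, 0, 1, 0)^T — this equals column 10 of H (binary 1010), so error is at position 10.
Correct: flip bit 10 of r = 100001011111011 to get c = 100001011011011.


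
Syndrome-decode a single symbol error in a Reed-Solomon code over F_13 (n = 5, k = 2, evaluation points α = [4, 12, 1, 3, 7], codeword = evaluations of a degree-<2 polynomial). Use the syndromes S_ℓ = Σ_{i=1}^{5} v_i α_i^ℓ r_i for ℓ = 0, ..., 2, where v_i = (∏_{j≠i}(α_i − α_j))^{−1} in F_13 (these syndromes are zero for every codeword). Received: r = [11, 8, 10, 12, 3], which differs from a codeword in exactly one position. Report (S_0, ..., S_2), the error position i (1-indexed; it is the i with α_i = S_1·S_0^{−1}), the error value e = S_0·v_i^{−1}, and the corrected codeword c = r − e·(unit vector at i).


S = (9, 10, 1), error at position 1, error magnitude e = 11, c = [0, 8, 10, 12, 3].

Step 1: column multipliers v_i = (∏_{j≠i}(α_i − α_j))^{−1} mod 13.
  i = 1 (α = 4): (4−12)(4−1)(4−3)(4−7) = (−8)·3·1·(−3) = 72 ≡ 7, so v_1 = 7^{−1} = 2 (mod 13).
  i = 2 (α = 12): (12−4)(12−1)(12−3)(12−7) = 8·11·9·5 = 3960 ≡ 8, so v_2 = 8^{−1} = 5 (mod 13).
  i = 3 (α = 1): (1−4)(1−12)(1−3)(1−7) = (−3)·(−11)·(−2)·(−6) = 396 ≡ 6, so v_3 = 6^{−1} = 11 (mod 13).
  i = 4 (α = 3): (3−4)(3−12)(3−1)(3−7) = (−1)·(−9)·2·(−4) = −72 ≡ 6, so v_4 = 6^{−1} = 11 (mod 13).
  i = 5 (α = 7): (7−4)(7−12)(7−1)(7−3) = 3·(−5)·6·4 = −360 ≡ 4, so v_5 = 4^{−1} = 10 (mod 13).
  v = [2, 5, 11, 11, 10].
Step 2: syndromes of r = [11, 8, 10, 12, 3] (all sums mod 13).
  S_0 = Σ v_i r_i = 2·11 + 5·8 + 11·10 + 11·12 + 10·3 = 334 ≡ 9.
  S_1 = Σ v_i α_i r_i = 2·4·11 + 5·12·8 + 11·1·10 + 11·3·12 + 10·7·3 = 1284 ≡ 10.
  α_i^2 mod 13 = [3, 1, 1, 9, 10].
  S_2 = Σ v_i α_i^2 r_i = 2·3·11 + 5·1·8 + 11·1·10 + 11·9·12 + 10·10·3 = 1704 ≡ 1.
  S = (9, 10, 1) ≠ 0, so r is not a codeword (an error is present).
Step 3: locate the error. For a single error e at position i, S_ℓ = v_i·e·α_i^ℓ, so α_err = S_1/S_0.
  S_0^{−1} = 9^{−1} = 3 (mod 13), so α_err = 10·3 = 30 ≡ 4 = α_1. Error position i = 1.
  Consistency check: S_2/S_1 = 1·4 = 4 ≡ 4 = α_err ✓ (single-error assumption holds).
Step 4: error magnitude e = S_0/v_1 = S_0·∏_{j≠1}(α_1 − α_j) = 9·7 = 63 ≡ 11 (mod 13).
Step 5: correct position 1: c_1 = r_1 − e = 11 − 11 ≡ 0 (mod 13). Hence c = [0, 8, 10, 12, 3].
  Check: interpolating c through the α_i gives m(x) = 9 + 1·x (degree < 2) with m(α_i) = c_i for every i, so c is indeed a codeword.
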